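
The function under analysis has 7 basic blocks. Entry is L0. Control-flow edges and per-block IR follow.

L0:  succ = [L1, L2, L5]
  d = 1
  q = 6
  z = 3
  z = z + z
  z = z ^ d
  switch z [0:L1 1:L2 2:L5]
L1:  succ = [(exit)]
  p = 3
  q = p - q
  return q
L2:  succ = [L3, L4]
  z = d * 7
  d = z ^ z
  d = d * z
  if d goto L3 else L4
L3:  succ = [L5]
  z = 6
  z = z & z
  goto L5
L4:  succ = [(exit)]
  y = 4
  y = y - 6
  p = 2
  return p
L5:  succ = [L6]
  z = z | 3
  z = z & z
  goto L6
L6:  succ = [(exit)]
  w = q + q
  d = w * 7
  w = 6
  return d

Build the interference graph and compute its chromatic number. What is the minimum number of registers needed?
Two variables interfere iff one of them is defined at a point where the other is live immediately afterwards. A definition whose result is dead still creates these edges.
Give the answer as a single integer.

Answer: 3

Analysis:
Block summaries:
  L0 def {d,q,z} use ∅
  L1 def {p,q} use {q}
  L2 def {d,z} use {d}
  L3 def {z} use ∅
  L4 def {p,y} use ∅
  L5 def {z} use {z}
  L6 def {d,w} use {q}

Backward fixpoint:
  L0 li=∅ lo={d,q,z}
  L1 li={q} lo=∅
  L2 li={d,q} lo={q}
  L3 li={q} lo={q,z}
  L4 li=∅ lo=∅
  L5 li={q,z} lo={q}
  L6 li={q} lo=∅

Conflict graph:
  d↔{q,w,z}
  p↔{q}
  q↔{d,p,z}
  w↔{d}
  y↔∅
  z↔{d,q}

Registers:
  lower bound: {d,q,z} mutually conflict ⇒ χ ≥ 3
  assign d→R0 p→R0 q→R1 w→R1 y→R0 z→R2 — no edge inside a register ⇒ χ ≤ 3
  χ = 3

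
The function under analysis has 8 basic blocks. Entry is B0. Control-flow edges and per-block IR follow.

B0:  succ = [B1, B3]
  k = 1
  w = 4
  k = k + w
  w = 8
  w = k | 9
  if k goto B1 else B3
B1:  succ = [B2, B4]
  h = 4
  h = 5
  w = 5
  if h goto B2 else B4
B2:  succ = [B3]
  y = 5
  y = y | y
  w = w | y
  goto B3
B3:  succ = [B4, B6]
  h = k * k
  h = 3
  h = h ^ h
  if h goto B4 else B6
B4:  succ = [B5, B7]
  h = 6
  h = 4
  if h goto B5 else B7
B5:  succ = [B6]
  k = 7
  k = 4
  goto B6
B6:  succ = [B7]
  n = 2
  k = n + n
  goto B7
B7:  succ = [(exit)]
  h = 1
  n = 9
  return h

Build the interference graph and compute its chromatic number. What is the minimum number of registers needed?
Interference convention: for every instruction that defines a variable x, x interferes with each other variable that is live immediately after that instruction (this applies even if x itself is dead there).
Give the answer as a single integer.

Answer: 3

Derivation:
Per-block:
  B0 def {k,w} use ∅
  B1 def {h,w} use ∅
  B2 def {w,y} use {w}
  B3 def {h} use {k}
  B4 def {h} use ∅
  B5 def {k} use ∅
  B6 def {k,n} use ∅
  B7 def {h,n} use ∅

Backward fixpoint:
  B0: in=∅ out={k}
  B1: in={k} out={k,w}
  B2: in={k,w} out={k}
  B3: in={k} out=∅
  B4: in=∅ out=∅
  B5: in=∅ out=∅
  B6: in=∅ out=∅
  B7: in=∅ out=∅

Interference:
  h — {k,n,w}
  k — {h,w,y}
  n — {h}
  w — {h,k,y}
  y — {k,w}

Colouring:
  {h,k,w} pairwise interfere (3-clique) ⇒ χ ≥ 3
  assign h→r0 k→r1 n→r1 w→r2 y→r0 — no edge inside a register ⇒ χ ≤ 3
  χ = 3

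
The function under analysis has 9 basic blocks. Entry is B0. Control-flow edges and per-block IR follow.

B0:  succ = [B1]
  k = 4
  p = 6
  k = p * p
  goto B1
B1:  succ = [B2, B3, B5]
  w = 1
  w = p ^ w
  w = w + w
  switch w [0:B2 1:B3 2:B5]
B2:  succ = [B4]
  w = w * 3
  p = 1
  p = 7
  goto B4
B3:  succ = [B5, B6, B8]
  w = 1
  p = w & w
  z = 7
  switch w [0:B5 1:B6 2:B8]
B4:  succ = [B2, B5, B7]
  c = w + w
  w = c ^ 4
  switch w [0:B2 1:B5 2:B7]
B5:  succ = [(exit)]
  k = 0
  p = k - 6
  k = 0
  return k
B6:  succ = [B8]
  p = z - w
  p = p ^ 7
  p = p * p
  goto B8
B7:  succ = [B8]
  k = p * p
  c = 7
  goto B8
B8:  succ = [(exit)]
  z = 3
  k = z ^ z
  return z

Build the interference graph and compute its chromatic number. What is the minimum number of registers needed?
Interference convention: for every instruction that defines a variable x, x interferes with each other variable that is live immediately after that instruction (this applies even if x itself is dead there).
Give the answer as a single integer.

Answer: 2

Working:
Per-block:
  B0 def {k,p} use ∅
  B1 def {w} use {p}
  B2 def {p,w} use {w}
  B3 def {p,w,z} use ∅
  B4 def {c,w} use {w}
  B5 def {k,p} use ∅
  B6 def {p} use {w,z}
  B7 def {c,k} use {p}
  B8 def {k,z} use ∅

Liveness:
  B0: in=∅ out={p}
  B1: in={p} out={w}
  B2: in={w} out={p,w}
  B3: in=∅ out={w,z}
  B4: in={p,w} out={p,w}
  B5: in=∅ out=∅
  B6: in={w,z} out=∅
  B7: in={p} out=∅
  B8: in=∅ out=∅

Interference:
  c↔{p}
  k↔{p,z}
  p↔{c,k,w}
  w↔{p,z}
  z↔{k,w}

Registers:
  {c,p} pairwise interfere (2-clique) ⇒ χ ≥ 2
  assign c→c1 k→c1 p→c0 w→c1 z→c0 — no edge inside a register ⇒ χ ≤ 2
  χ = 2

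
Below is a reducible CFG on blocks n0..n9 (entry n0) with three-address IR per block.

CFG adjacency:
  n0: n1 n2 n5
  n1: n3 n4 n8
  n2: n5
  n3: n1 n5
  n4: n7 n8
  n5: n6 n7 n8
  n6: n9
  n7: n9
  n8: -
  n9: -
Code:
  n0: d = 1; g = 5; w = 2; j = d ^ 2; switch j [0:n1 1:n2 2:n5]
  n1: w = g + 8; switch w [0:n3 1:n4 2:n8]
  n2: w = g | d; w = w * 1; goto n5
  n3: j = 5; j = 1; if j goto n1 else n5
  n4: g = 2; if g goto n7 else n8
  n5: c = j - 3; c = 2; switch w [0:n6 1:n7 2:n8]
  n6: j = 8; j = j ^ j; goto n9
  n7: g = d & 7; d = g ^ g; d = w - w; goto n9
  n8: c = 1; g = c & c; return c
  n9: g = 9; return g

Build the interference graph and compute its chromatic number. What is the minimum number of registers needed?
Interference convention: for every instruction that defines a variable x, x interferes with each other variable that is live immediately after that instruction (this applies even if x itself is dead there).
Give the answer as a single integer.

Answer: 4

Working:
Per-block:
  n0 def {d,g,j,w} use ∅
  n1 def {w} use {g}
  n2 def {w} use {d,g}
  n3 def {j} use ∅
  n4 def {g} use ∅
  n5 def {c} use {j,w}
  n6 def {j} use ∅
  n7 def {d,g} use {d,w}
  n8 def {c,g} use ∅
  n9 def {g} use ∅

Liveness:
  n0 li=∅ lo={d,g,j,w}
  n1 li={d,g} lo={d,g,w}
  n2 li={d,g,j} lo={d,j,w}
  n3 li={d,g,w} lo={d,g,j,w}
  n4 li={d,w} lo={d,w}
  n5 li={d,j,w} lo={d,w}
  n6 li=∅ lo=∅
  n7 li={d,w} lo=∅
  n8 li=∅ lo=∅
  n9 li=∅ lo=∅

Interfere edges:
  c — {d,g,w}
  d — {c,g,j,w}
  g — {c,d,j,w}
  j — {d,g,w}
  w — {c,d,g,j}

Chromatic number:
  lower bound: {c,d,g,w} mutually conflict ⇒ χ ≥ 4
  4-colouring: r0={d}  r1={g}  r2={w}  r3={c,j}
  χ = 4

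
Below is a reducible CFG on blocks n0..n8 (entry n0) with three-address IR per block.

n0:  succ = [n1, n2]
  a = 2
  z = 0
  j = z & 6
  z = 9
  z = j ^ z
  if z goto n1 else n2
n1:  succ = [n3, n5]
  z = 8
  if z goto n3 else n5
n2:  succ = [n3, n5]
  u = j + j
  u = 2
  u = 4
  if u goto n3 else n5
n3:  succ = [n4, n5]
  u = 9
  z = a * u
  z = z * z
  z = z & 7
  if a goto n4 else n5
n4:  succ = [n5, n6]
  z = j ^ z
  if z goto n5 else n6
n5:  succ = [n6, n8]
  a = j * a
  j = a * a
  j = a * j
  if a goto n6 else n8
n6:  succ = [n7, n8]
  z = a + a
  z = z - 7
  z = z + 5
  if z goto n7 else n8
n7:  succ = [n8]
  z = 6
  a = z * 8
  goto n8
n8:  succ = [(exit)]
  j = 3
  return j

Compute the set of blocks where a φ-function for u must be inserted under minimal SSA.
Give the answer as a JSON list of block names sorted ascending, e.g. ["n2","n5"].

Answer: ["n3", "n5", "n6", "n8"]

Working:
idom tree: n1←n0 n2←n0 n3←n0 n4←n3 n5←n0 n6←n0 n7←n6 n8←n0
Dom∩ at merges:
  n3: preds {n1,n2}: {n0,n1} ∩ {n0,n2} = {n0}; idom=n0
  n5: preds {n1,n2,n3,n4}: {n0,n1} ∩ {n0,n2} ∩ {n0,n3} ∩ {n0,n3,n4} = {n0}; idom=n0
  n6: preds {n4,n5}: {n0,n3,n4} ∩ {n0,n5} = {n0}; idom=n0
  n8: preds {n5,n6,n7}: {n0,n5} ∩ {n0,n6} ∩ {n0,n6,n7} = {n0}; idom=n0

DF derivation:
  n3←n1: walk n1 to n0
  n3←n2: walk n2 to n0
  n5←n1: walk n1 to n0
  n5←n2: walk n2 to n0
  n5←n3: walk n3 to n0
  n5←n4: walk n4→n3 to n0
  n6←n4: walk n4→n3 to n0
  n6←n5: walk n5 to n0
  n8←n5: walk n5 to n0
  n8←n6: walk n6 to n0
  n8←n7: walk n7→n6 to n0
  n0: DF=∅
  n1: DF={n3,n5}
  n2: DF={n3,n5}
  n3: DF={n5,n6}
  n4: DF={n5,n6}
  n5: DF={n6,n8}
  n6: DF={n8}
  n7: DF={n8}
  n8: DF=∅

φ for u: defs {n2,n3}
  DF⁺ = {n3,n5,n6,n8}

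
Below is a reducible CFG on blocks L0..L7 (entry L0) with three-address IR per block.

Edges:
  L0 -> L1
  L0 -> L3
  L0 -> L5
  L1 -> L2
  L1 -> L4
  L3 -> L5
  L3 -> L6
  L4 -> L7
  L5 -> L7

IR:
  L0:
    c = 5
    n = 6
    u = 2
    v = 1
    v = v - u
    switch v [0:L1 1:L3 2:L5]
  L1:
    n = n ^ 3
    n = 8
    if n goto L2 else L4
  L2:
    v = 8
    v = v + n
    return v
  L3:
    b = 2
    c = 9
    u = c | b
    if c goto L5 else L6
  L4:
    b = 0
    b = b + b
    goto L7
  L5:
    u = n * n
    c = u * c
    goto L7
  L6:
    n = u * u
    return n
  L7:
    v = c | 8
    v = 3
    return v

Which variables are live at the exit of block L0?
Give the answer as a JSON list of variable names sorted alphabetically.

Per-block:
  L0: {c,n,u,v} / ∅
  L1: {n} / {n}
  L2: {v} / {n}
  L3: {b,c,u} / ∅
  L4: {b} / ∅
  L5: {c,u} / {c,n}
  L6: {n} / {u}
  L7: {v} / {c}

Backward fixpoint:
  L0 li=∅ lo={c,n}
  L1 li={c,n} lo={c,n}
  L2 li={n} lo=∅
  L3 li={n} lo={c,n,u}
  L4 li={c} lo={c}
  L5 li={c,n} lo={c}
  L6 li={u} lo=∅
  L7 li={c} lo=∅

live-out(L0) = ["c", "n"]

Answer: ["c", "n"]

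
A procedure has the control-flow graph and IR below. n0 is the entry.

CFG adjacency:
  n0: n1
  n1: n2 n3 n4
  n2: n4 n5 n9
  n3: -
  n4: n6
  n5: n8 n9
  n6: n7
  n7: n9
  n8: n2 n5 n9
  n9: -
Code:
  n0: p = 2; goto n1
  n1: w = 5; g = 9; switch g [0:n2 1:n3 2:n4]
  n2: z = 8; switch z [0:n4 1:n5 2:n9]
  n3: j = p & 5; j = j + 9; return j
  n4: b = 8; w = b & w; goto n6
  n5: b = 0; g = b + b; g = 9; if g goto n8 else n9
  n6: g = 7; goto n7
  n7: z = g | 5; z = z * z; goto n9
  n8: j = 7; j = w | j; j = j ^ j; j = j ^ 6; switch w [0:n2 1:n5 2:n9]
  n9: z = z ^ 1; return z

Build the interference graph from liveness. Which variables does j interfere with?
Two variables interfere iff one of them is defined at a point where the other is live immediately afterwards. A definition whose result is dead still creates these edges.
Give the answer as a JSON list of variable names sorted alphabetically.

Answer: ["w", "z"]

Derivation:
Per-block:
  n0: {p} / ∅
  n1: {g,w} / ∅
  n2: {z} / ∅
  n3: {j} / {p}
  n4: {b,w} / {w}
  n5: {b,g} / ∅
  n6: {g} / ∅
  n7: {z} / {g}
  n8: {j} / {w}
  n9: {z} / {z}

Liveness:
  n0 li=∅ lo={p}
  n1 li={p} lo={p,w}
  n2 li={w} lo={w,z}
  n3 li={p} lo=∅
  n4 li={w} lo=∅
  n5 li={w,z} lo={w,z}
  n6 li=∅ lo={g}
  n7 li={g} lo={z}
  n8 li={w,z} lo={w,z}
  n9 li={z} lo=∅

Conflict graph:
  b↔{w,z}
  g↔{p,w,z}
  j↔{w,z}
  p↔{g,w}
  w↔{b,g,j,p,z}
  z↔{b,g,j,w}

N(j) = ["w", "z"]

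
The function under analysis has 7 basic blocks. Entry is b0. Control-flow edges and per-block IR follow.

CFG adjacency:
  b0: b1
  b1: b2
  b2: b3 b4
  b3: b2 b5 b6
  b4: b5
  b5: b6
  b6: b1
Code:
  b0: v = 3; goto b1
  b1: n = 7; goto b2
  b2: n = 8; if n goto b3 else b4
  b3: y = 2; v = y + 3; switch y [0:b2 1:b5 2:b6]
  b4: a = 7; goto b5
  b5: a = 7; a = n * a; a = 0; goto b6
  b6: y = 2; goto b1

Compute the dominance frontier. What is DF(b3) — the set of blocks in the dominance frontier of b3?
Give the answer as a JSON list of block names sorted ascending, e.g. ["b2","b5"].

idom tree: b1←b0 b2←b1 b3←b2 b4←b2 b5←b2 b6←b2
Dom∩ at merges:
  b1: preds {b0,b6}: {b0} ∩ {b0,b1,b2,b6} = {b0}; idom=b0
  b2: preds {b1,b3}: {b0,b1} ∩ {b0,b1,b2,b3} = {b0,b1}; idom=b1
  b5: preds {b3,b4}: {b0,b1,b2,b3} ∩ {b0,b1,b2,b4} = {b0,b1,b2}; idom=b2
  b6: preds {b3,b5}: {b0,b1,b2,b3} ∩ {b0,b1,b2,b5} = {b0,b1,b2}; idom=b2

Frontier:
  join b1 pred b0: · stop@b0
  join b1 pred b6: b6→b2→b1 stop@b0
  join b2 pred b1: · stop@b1
  join b2 pred b3: b3→b2 stop@b1
  join b5 pred b3: b3 stop@b2
  join b5 pred b4: b4 stop@b2
  join b6 pred b3: b3 stop@b2
  join b6 pred b5: b5 stop@b2
  b0 → ∅
  b1 → {b1}
  b2 → {b1,b2}
  b3 → {b2,b5,b6}
  b4 → {b5}
  b5 → {b6}
  b6 → {b1}

DF(b3) = ["b2", "b5", "b6"]

Answer: ["b2", "b5", "b6"]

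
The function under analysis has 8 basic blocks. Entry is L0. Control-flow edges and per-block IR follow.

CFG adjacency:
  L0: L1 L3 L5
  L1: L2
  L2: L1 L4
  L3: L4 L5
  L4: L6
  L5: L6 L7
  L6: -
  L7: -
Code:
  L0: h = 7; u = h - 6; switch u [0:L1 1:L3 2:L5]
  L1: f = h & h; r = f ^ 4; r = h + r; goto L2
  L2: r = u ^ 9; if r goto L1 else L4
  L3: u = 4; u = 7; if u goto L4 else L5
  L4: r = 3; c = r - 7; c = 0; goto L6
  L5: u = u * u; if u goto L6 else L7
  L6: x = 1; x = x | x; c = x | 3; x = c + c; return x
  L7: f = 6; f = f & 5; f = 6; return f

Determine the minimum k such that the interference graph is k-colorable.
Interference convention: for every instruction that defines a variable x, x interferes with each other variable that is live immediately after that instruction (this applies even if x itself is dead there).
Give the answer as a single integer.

def/use:
  L0 def {h,u} use ∅
  L1 def {f,r} use {h}
  L2 def {r} use {u}
  L3 def {u} use ∅
  L4 def {c,r} use ∅
  L5 def {u} use {u}
  L6 def {c,x} use ∅
  L7 def {f} use ∅

Live sets:
  L0 li=∅ lo={h,u}
  L1 li={h,u} lo={h,u}
  L2 li={h,u} lo={h,u}
  L3 li=∅ lo={u}
  L4 li=∅ lo=∅
  L5 li={u} lo=∅
  L6 li=∅ lo=∅
  L7 li=∅ lo=∅

Interference:
  c: ∅
  f: {h,u}
  h: {f,r,u}
  r: {h,u}
  u: {f,h,r}
  x: ∅

Colouring:
  clique {f,h,u} ⇒ need ≥ 3
  assign c→c0 f→c2 h→c0 r→c2 u→c1 x→c0 — no edge inside a register ⇒ χ ≤ 3
  χ = 3

Answer: 3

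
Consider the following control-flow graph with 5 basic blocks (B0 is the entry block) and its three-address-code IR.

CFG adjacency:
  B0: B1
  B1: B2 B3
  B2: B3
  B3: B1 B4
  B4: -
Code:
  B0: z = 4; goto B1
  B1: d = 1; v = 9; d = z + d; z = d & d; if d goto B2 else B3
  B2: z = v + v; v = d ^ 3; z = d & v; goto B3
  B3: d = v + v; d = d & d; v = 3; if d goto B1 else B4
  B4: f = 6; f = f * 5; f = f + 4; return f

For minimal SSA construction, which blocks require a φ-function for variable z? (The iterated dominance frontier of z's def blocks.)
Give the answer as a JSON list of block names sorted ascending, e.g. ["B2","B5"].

idom tree: B1←B0 B2←B1 B3←B1 B4←B3
Dom at joins:
  B1: preds {B0,B3}: {B0} ∩ {B0,B1,B3} = {B0}; idom=B0
  B3: preds {B1,B2}: {B0,B1} ∩ {B0,B1,B2} = {B0,B1}; idom=B1

Frontier:
  join B1 pred B0: · stop@B0
  join B1 pred B3: B3→B1 stop@B0
  join B3 pred B1: · stop@B1
  join B3 pred B2: B2 stop@B1
  B0 → ∅
  B1 → {B1}
  B2 → {B3}
  B3 → {B1}
  B4 → ∅

φ for z: defs {B0,B1,B2}
  DF⁺ = {B1,B3}

Answer: ["B1", "B3"]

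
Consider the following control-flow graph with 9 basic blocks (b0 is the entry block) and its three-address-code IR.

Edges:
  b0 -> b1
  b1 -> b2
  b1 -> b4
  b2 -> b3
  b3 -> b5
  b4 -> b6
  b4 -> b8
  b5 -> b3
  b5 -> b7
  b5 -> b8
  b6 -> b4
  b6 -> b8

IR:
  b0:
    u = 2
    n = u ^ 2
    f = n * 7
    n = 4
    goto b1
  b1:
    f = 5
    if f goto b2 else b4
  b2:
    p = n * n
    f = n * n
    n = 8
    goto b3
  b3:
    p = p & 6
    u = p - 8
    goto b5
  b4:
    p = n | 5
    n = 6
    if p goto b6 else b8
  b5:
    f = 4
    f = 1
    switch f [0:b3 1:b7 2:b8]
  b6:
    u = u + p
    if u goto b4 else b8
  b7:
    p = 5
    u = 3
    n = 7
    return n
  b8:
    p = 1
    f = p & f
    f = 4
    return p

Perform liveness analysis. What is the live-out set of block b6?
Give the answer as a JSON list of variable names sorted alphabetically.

Answer: ["f", "n", "u"]

Analysis:
Per-block:
  b0: {f,n,u} / ∅
  b1: {f} / ∅
  b2: {f,n,p} / {n}
  b3: {p,u} / {p}
  b4: {n,p} / {n}
  b5: {f} / ∅
  b6: {u} / {p,u}
  b7: {n,p,u} / ∅
  b8: {f,p} / {f}

Live sets:
  b0: in=∅ out={n,u}
  b1: in={n,u} out={f,n,u}
  b2: in={n} out={p}
  b3: in={p} out={p}
  b4: in={f,n,u} out={f,n,p,u}
  b5: in={p} out={f,p}
  b6: in={f,n,p,u} out={f,n,u}
  b7: in=∅ out=∅
  b8: in={f} out=∅

live-out(b6) = ["f", "n", "u"]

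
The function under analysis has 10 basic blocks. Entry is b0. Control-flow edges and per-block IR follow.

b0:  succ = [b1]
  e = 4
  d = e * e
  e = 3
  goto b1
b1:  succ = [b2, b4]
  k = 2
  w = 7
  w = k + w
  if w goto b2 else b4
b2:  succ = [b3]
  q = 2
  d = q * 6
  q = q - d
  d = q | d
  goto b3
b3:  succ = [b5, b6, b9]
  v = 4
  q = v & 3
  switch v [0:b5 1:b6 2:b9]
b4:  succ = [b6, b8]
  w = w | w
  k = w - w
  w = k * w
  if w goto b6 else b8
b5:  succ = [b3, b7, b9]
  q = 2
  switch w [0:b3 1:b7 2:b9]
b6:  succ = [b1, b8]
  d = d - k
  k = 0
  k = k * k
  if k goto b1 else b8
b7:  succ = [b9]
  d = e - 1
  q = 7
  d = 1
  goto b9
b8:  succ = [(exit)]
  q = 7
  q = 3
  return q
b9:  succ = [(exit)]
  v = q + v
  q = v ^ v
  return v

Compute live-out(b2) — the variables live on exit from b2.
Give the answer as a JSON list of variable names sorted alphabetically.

Answer: ["d", "e", "k", "w"]

Analysis:
Per-block:
  b0 def {d,e} use ∅
  b1 def {k,w} use ∅
  b2 def {d,q} use ∅
  b3 def {q,v} use ∅
  b4 def {k,w} use {w}
  b5 def {q} use {w}
  b6 def {d,k} use {d,k}
  b7 def {d,q} use {e}
  b8 def {q} use ∅
  b9 def {q,v} use {q,v}

Liveness:
  b0 li=∅ lo={d,e}
  b1 li={d,e} lo={d,e,k,w}
  b2 li={e,k,w} lo={d,e,k,w}
  b3 li={d,e,k,w} lo={d,e,k,q,v,w}
  b4 li={d,e,w} lo={d,e,k}
  b5 li={d,e,k,v,w} lo={d,e,k,q,v,w}
  b6 li={d,e,k} lo={d,e}
  b7 li={e,v} lo={q,v}
  b8 li=∅ lo=∅
  b9 li={q,v} lo=∅

live-out(b2) = ["d", "e", "k", "w"]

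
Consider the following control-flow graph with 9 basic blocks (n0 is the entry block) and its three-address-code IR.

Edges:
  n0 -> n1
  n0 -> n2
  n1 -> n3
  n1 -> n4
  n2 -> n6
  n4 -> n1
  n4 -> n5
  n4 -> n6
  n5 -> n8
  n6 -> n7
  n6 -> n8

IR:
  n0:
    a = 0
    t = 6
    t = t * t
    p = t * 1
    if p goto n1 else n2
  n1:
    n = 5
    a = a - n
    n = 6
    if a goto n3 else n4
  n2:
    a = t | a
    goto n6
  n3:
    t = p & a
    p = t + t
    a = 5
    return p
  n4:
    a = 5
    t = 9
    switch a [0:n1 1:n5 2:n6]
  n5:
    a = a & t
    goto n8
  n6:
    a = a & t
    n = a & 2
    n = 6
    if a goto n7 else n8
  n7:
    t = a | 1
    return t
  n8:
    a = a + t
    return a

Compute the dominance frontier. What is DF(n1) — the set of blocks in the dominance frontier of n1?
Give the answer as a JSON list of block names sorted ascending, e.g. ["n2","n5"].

Answer: ["n1", "n6", "n8"]

Working:
idom tree: n1←n0 n2←n0 n3←n1 n4←n1 n5←n4 n6←n0 n7←n6 n8←n0
Join-block Dom:
  n1: preds {n0,n4}: {n0} ∩ {n0,n1,n4} = {n0}; idom=n0
  n6: preds {n2,n4}: {n0,n2} ∩ {n0,n1,n4} = {n0}; idom=n0
  n8: preds {n5,n6}: {n0,n1,n4,n5} ∩ {n0,n6} = {n0}; idom=n0

Frontier:
  join n1 pred n0: · stop@n0
  join n1 pred n4: n4→n1 stop@n0
  join n6 pred n2: n2 stop@n0
  join n6 pred n4: n4→n1 stop@n0
  join n8 pred n5: n5→n4→n1 stop@n0
  join n8 pred n6: n6 stop@n0
  n0: DF=∅
  n1: DF={n1,n6,n8}
  n2: DF={n6}
  n3: DF=∅
  n4: DF={n1,n6,n8}
  n5: DF={n8}
  n6: DF={n8}
  n7: DF=∅
  n8: DF=∅

DF(n1) = ["n1", "n6", "n8"]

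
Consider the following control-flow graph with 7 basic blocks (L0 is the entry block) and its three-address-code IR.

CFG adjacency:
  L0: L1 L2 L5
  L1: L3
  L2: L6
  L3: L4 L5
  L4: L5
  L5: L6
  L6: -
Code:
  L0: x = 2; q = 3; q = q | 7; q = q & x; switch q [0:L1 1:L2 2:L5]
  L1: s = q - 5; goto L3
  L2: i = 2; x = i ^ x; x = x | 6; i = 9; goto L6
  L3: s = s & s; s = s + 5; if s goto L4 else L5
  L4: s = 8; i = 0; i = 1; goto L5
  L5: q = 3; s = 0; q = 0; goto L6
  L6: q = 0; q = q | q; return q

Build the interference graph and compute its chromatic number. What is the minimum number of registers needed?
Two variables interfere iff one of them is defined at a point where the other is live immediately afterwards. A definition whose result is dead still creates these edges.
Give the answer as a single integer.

Answer: 2

Derivation:
Per-block:
  L0: def={q,x} ue=∅
  L1: def={s} ue={q}
  L2: def={i,x} ue={x}
  L3: def={s} ue={s}
  L4: def={i,s} ue=∅
  L5: def={q,s} ue=∅
  L6: def={q} ue=∅

Live sets:
  L0: in=∅ out={q,x}
  L1: in={q} out={s}
  L2: in={x} out=∅
  L3: in={s} out=∅
  L4: in=∅ out=∅
  L5: in=∅ out=∅
  L6: in=∅ out=∅

Interfere edges:
  i: {x}
  q: {x}
  s: ∅
  x: {i,q}

Chromatic number:
  {i,x} pairwise interfere (2-clique) ⇒ χ ≥ 2
  assign i→c1 q→c1 s→c0 x→c0 — no edge inside a register ⇒ χ ≤ 2
  χ = 2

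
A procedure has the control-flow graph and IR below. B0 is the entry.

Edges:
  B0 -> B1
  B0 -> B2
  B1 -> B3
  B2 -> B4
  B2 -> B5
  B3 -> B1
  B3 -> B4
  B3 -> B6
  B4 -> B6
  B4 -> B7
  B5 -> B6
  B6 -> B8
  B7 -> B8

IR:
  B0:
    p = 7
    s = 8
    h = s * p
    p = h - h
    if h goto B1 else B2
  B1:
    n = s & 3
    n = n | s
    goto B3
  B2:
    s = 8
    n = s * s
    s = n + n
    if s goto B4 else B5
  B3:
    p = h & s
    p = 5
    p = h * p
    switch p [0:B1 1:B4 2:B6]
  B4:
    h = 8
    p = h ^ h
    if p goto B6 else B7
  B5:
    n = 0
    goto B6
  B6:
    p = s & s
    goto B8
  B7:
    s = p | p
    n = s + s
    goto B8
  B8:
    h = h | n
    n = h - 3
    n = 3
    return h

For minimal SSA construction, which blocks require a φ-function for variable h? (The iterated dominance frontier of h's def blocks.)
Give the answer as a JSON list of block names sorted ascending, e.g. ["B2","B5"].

idom tree: B1←B0 B2←B0 B3←B1 B4←B0 B5←B2 B6←B0 B7←B4 B8←B0
Dom at joins:
  B1: preds {B0,B3}: {B0} ∩ {B0,B1,B3} = {B0}; idom=B0
  B4: preds {B2,B3}: {B0,B2} ∩ {B0,B1,B3} = {B0}; idom=B0
  B6: preds {B3,B4,B5}: {B0,B1,B3} ∩ {B0,B4} ∩ {B0,B2,B5} = {B0}; idom=B0
  B8: preds {B6,B7}: {B0,B6} ∩ {B0,B4,B7} = {B0}; idom=B0

DF walk-up:
  B1←B0: walk · to B0
  B1←B3: walk B3→B1 to B0
  B4←B2: walk B2 to B0
  B4←B3: walk B3→B1 to B0
  B6←B3: walk B3→B1 to B0
  B6←B4: walk B4 to B0
  B6←B5: walk B5→B2 to B0
  B8←B6: walk B6 to B0
  B8←B7: walk B7→B4 to B0
  B0: DF=∅
  B1: DF={B1,B4,B6}
  B2: DF={B4,B6}
  B3: DF={B1,B4,B6}
  B4: DF={B6,B8}
  B5: DF={B6}
  B6: DF={B8}
  B7: DF={B8}
  B8: DF=∅

φ for h: defs {B0,B4,B8}
  DF⁺ = {B6,B8}

Answer: ["B6", "B8"]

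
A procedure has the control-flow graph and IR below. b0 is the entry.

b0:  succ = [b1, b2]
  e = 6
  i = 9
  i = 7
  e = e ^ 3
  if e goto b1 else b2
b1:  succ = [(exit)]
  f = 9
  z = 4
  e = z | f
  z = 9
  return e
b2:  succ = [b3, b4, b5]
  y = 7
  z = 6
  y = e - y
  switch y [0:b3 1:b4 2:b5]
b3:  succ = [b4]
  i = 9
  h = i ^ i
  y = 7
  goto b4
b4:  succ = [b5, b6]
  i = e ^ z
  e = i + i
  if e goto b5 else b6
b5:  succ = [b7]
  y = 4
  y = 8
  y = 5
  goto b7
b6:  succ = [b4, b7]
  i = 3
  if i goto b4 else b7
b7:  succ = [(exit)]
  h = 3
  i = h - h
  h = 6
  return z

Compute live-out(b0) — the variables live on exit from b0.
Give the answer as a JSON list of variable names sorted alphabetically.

def/use:
  b0: def={e,i} ue=∅
  b1: def={e,f,z} ue=∅
  b2: def={y,z} ue={e}
  b3: def={h,i,y} ue=∅
  b4: def={e,i} ue={e,z}
  b5: def={y} ue=∅
  b6: def={i} ue=∅
  b7: def={h,i} ue={z}

Liveness:
  b0 li=∅ lo={e}
  b1 li=∅ lo=∅
  b2 li={e} lo={e,z}
  b3 li={e,z} lo={e,z}
  b4 li={e,z} lo={e,z}
  b5 li={z} lo={z}
  b6 li={e,z} lo={e,z}
  b7 li={z} lo=∅

live-out(b0) = ["e"]

Answer: ["e"]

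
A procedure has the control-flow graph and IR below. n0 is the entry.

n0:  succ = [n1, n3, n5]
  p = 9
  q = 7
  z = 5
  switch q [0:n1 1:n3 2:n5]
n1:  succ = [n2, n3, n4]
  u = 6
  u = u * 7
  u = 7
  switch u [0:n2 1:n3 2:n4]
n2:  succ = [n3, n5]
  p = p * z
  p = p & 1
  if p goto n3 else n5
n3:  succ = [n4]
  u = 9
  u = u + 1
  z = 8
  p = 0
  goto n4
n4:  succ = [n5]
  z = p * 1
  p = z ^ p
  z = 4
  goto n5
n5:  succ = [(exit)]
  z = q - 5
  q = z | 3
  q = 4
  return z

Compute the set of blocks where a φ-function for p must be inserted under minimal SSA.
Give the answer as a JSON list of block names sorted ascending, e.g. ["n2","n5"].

idom tree: n1←n0 n2←n1 n3←n0 n4←n0 n5←n0
Dom at joins:
  n3: preds {n0,n1,n2}: {n0} ∩ {n0,n1} ∩ {n0,n1,n2} = {n0}; idom=n0
  n4: preds {n1,n3}: {n0,n1} ∩ {n0,n3} = {n0}; idom=n0
  n5: preds {n0,n2,n4}: {n0} ∩ {n0,n1,n2} ∩ {n0,n4} = {n0}; idom=n0

DF derivation:
  join n3 pred n0: · stop@n0
  join n3 pred n1: n1 stop@n0
  join n3 pred n2: n2→n1 stop@n0
  join n4 pred n1: n1 stop@n0
  join n4 pred n3: n3 stop@n0
  join n5 pred n0: · stop@n0
  join n5 pred n2: n2→n1 stop@n0
  join n5 pred n4: n4 stop@n0
  n0 → ∅
  n1 → {n3,n4,n5}
  n2 → {n3,n5}
  n3 → {n4}
  n4 → {n5}
  n5 → ∅

φ for p: defs {n0,n2,n3,n4}
  DF⁺ = {n3,n4,n5}

Answer: ["n3", "n4", "n5"]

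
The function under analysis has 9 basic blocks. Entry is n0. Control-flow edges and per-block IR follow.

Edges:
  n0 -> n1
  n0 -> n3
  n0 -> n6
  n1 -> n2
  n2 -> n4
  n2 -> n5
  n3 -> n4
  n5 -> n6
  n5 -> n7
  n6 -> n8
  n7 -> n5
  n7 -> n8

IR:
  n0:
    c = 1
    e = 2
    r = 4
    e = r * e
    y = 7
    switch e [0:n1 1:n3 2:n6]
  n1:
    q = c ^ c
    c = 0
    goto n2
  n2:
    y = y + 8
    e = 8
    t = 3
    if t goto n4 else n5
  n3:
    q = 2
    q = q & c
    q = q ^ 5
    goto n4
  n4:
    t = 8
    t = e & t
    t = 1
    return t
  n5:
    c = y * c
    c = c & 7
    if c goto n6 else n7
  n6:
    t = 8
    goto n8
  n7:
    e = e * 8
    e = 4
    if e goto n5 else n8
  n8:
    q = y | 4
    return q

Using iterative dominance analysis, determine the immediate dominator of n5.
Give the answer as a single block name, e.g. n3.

Answer: n2

Working:
idom tree: n1←n0 n2←n1 n3←n0 n4←n0 n5←n2 n6←n0 n7←n5 n8←n0
Dom at joins:
  n4: preds {n2,n3}: {n0,n1,n2} ∩ {n0,n3} = {n0}; idom=n0
  n5: preds {n2,n7}: {n0,n1,n2} ∩ {n0,n1,n2,n5,n7} = {n0,n1,n2}; idom=n2
  n6: preds {n0,n5}: {n0} ∩ {n0,n1,n2,n5} = {n0}; idom=n0
  n8: preds {n6,n7}: {n0,n6} ∩ {n0,n1,n2,n5,n7} = {n0}; idom=n0

idom(n5) = n2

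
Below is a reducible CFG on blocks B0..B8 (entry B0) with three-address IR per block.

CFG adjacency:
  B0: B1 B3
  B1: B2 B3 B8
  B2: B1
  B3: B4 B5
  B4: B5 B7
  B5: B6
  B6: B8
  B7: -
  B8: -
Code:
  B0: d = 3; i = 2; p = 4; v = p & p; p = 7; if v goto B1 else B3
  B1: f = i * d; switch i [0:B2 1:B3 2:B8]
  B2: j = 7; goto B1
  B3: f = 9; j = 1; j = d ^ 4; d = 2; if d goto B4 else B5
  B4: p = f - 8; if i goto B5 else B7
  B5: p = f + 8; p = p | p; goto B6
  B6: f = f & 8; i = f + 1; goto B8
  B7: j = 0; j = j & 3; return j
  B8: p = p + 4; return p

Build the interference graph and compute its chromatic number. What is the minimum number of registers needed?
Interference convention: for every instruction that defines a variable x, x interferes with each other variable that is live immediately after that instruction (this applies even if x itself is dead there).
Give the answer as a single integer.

Answer: 5

Derivation:
Block summaries:
  B0: def={d,i,p,v} ue=∅
  B1: def={f} ue={d,i}
  B2: def={j} ue=∅
  B3: def={d,f,j} ue={d}
  B4: def={p} ue={f,i}
  B5: def={p} ue={f}
  B6: def={f,i} ue={f}
  B7: def={j} ue=∅
  B8: def={p} ue={p}

Liveness:
  B0 li=∅ lo={d,i,p}
  B1 li={d,i,p} lo={d,i,p}
  B2 li={d,i,p} lo={d,i,p}
  B3 li={d,i} lo={f,i}
  B4 li={f,i} lo={f}
  B5 li={f} lo={f,p}
  B6 li={f,p} lo={p}
  B7 li=∅ lo=∅
  B8 li={p} lo=∅

Conflict graph:
  d — {f,i,j,p,v}
  f — {d,i,j,p}
  i — {d,f,j,p,v}
  j — {d,f,i,p}
  p — {d,f,i,j,v}
  v — {d,i,p}

Registers:
  {d,f,i,j,p} pairwise interfere (5-clique) ⇒ χ ≥ 5
  5-colouring: c0={d}  c1={i}  c2={p}  c3={f,v}  c4={j}
  χ = 5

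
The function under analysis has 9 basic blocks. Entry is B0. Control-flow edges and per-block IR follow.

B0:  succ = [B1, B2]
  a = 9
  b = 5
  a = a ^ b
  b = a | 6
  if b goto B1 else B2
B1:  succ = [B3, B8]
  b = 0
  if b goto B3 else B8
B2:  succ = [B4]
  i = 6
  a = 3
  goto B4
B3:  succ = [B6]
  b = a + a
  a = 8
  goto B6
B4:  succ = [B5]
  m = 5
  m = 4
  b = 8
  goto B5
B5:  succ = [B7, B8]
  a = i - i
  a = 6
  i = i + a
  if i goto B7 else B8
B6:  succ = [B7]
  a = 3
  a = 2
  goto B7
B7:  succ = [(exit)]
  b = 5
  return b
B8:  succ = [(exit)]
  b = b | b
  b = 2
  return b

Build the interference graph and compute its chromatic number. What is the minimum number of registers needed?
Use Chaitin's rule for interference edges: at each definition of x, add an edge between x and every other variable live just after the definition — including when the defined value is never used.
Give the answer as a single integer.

Answer: 3

Analysis:
def/use:
  B0: def={a,b} ue=∅
  B1: def={b} ue=∅
  B2: def={a,i} ue=∅
  B3: def={a,b} ue={a}
  B4: def={b,m} ue=∅
  B5: def={a,i} ue={i}
  B6: def={a} ue=∅
  B7: def={b} ue=∅
  B8: def={b} ue={b}

Liveness:
  B0: in=∅ out={a}
  B1: in={a} out={a,b}
  B2: in=∅ out={i}
  B3: in={a} out=∅
  B4: in={i} out={b,i}
  B5: in={b,i} out={b}
  B6: in=∅ out=∅
  B7: in=∅ out=∅
  B8: in={b} out=∅

Conflict graph:
  a — {b,i}
  b — {a,i}
  i — {a,b,m}
  m — {i}

Colouring:
  clique {a,b,i} ⇒ need ≥ 3
  3-colouring: c0={i}  c1={a,m}  c2={b}
  χ = 3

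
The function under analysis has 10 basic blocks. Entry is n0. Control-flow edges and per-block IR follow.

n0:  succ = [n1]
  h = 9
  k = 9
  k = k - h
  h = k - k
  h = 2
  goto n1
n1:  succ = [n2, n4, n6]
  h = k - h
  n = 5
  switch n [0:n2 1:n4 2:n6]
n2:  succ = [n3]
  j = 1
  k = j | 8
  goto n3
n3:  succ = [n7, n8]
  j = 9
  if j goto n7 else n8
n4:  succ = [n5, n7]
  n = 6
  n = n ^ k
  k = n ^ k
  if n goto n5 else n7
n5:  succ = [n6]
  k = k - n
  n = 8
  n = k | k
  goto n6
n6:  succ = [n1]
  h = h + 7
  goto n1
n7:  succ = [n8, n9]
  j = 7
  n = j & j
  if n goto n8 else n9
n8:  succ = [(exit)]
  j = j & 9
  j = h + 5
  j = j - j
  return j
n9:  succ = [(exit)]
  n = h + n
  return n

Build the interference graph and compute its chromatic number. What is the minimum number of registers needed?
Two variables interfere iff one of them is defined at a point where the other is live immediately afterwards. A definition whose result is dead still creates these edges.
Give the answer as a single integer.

Answer: 3

Derivation:
def/use:
  n0: def={h,k} ue=∅
  n1: def={h,n} ue={h,k}
  n2: def={j,k} ue=∅
  n3: def={j} ue=∅
  n4: def={k,n} ue={k}
  n5: def={k,n} ue={k,n}
  n6: def={h} ue={h}
  n7: def={j,n} ue=∅
  n8: def={j} ue={h,j}
  n9: def={n} ue={h,n}

Live sets:
  n0: in=∅ out={h,k}
  n1: in={h,k} out={h,k}
  n2: in={h} out={h}
  n3: in={h} out={h,j}
  n4: in={h,k} out={h,k,n}
  n5: in={h,k,n} out={h,k}
  n6: in={h,k} out={h,k}
  n7: in={h} out={h,j,n}
  n8: in={h,j} out=∅
  n9: in={h,n} out=∅

Conflict graph:
  h↔{j,k,n}
  j↔{h,n}
  k↔{h,n}
  n↔{h,j,k}

Chromatic number:
  lower bound: {h,j,n} mutually conflict ⇒ χ ≥ 3
  3-colouring: R0={h}  R1={n}  R2={j,k}
  χ = 3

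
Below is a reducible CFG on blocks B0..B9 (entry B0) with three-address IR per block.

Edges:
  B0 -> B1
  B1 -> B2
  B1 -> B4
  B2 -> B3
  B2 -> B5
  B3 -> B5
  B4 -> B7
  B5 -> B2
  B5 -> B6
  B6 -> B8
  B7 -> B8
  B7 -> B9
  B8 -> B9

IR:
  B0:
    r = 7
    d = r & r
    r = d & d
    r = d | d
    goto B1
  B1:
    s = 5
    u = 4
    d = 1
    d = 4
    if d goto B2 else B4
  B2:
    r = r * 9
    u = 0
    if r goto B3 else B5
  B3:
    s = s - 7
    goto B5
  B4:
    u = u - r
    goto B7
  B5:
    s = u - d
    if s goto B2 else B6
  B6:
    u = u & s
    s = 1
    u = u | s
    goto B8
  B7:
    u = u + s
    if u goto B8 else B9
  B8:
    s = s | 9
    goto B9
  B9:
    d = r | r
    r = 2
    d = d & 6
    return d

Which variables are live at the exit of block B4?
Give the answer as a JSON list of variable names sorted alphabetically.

Per-block:
  B0 def {d,r} use ∅
  B1 def {d,s,u} use ∅
  B2 def {r,u} use {r}
  B3 def {s} use {s}
  B4 def {u} use {r,u}
  B5 def {s} use {d,u}
  B6 def {s,u} use {s,u}
  B7 def {u} use {s,u}
  B8 def {s} use {s}
  B9 def {d,r} use {r}

Live sets:
  B0: in=∅ out={r}
  B1: in={r} out={d,r,s,u}
  B2: in={d,r,s} out={d,r,s,u}
  B3: in={d,r,s,u} out={d,r,u}
  B4: in={r,s,u} out={r,s,u}
  B5: in={d,r,u} out={d,r,s,u}
  B6: in={r,s,u} out={r,s}
  B7: in={r,s,u} out={r,s}
  B8: in={r,s} out={r}
  B9: in={r} out=∅

live-out(B4) = ["r", "s", "u"]

Answer: ["r", "s", "u"]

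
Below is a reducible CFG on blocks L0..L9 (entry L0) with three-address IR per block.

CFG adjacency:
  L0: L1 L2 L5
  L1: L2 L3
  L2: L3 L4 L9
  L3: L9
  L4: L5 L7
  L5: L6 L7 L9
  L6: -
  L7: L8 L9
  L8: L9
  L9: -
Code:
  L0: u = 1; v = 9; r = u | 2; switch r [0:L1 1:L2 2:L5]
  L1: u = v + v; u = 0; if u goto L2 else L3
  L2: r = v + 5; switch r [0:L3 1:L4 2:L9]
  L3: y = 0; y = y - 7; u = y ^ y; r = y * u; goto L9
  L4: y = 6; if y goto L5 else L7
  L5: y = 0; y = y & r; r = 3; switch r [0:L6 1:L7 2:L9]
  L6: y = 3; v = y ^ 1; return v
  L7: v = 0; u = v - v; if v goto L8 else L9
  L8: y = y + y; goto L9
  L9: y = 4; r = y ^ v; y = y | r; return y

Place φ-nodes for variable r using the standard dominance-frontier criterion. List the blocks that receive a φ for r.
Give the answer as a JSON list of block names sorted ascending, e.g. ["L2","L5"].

Answer: ["L3", "L5", "L7", "L9"]

Analysis:
idom tree: L1←L0 L2←L0 L3←L0 L4←L2 L5←L0 L6←L5 L7←L0 L8←L7 L9←L0
Join-block Dom:
  L2: preds {L0,L1}: {L0} ∩ {L0,L1} = {L0}; idom=L0
  L3: preds {L1,L2}: {L0,L1} ∩ {L0,L2} = {L0}; idom=L0
  L5: preds {L0,L4}: {L0} ∩ {L0,L2,L4} = {L0}; idom=L0
  L7: preds {L4,L5}: {L0,L2,L4} ∩ {L0,L5} = {L0}; idom=L0
  L9: preds {L2,L3,L5,L7,L8}: {L0,L2} ∩ {L0,L3} ∩ {L0,L5} ∩ {L0,L7} ∩ {L0,L7,L8} = {L0}; idom=L0

DF walk-up:
  L2←L0: walk · to L0
  L2←L1: walk L1 to L0
  L3←L1: walk L1 to L0
  L3←L2: walk L2 to L0
  L5←L0: walk · to L0
  L5←L4: walk L4→L2 to L0
  L7←L4: walk L4→L2 to L0
  L7←L5: walk L5 to L0
  L9←L2: walk L2 to L0
  L9←L3: walk L3 to L0
  L9←L5: walk L5 to L0
  L9←L7: walk L7 to L0
  L9←L8: walk L8→L7 to L0
  L0 → ∅
  L1 → {L2,L3}
  L2 → {L3,L5,L7,L9}
  L3 → {L9}
  L4 → {L5,L7}
  L5 → {L7,L9}
  L6 → ∅
  L7 → {L9}
  L8 → {L9}
  L9 → ∅

φ for r: defs {L0,L2,L3,L5,L9}
  DF⁺ = {L3,L5,L7,L9}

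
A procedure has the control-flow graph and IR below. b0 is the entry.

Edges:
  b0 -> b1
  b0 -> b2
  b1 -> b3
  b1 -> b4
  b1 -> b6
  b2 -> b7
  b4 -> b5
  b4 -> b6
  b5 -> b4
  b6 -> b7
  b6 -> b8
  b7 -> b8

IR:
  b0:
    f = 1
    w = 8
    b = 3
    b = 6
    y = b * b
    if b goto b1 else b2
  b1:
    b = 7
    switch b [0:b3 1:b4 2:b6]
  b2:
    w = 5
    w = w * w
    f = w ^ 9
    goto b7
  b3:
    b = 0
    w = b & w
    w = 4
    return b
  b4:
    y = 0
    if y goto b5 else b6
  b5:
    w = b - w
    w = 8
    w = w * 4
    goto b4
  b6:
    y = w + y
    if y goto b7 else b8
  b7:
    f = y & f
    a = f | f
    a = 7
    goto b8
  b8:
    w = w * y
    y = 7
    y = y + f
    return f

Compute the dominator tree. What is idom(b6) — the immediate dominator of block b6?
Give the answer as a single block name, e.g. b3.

idom tree: b1←b0 b2←b0 b3←b1 b4←b1 b5←b4 b6←b1 b7←b0 b8←b0
Dom∩ at merges:
  b4: preds {b1,b5}: {b0,b1} ∩ {b0,b1,b4,b5} = {b0,b1}; idom=b1
  b6: preds {b1,b4}: {b0,b1} ∩ {b0,b1,b4} = {b0,b1}; idom=b1
  b7: preds {b2,b6}: {b0,b2} ∩ {b0,b1,b6} = {b0}; idom=b0
  b8: preds {b6,b7}: {b0,b1,b6} ∩ {b0,b7} = {b0}; idom=b0

idom(b6) = b1

Answer: b1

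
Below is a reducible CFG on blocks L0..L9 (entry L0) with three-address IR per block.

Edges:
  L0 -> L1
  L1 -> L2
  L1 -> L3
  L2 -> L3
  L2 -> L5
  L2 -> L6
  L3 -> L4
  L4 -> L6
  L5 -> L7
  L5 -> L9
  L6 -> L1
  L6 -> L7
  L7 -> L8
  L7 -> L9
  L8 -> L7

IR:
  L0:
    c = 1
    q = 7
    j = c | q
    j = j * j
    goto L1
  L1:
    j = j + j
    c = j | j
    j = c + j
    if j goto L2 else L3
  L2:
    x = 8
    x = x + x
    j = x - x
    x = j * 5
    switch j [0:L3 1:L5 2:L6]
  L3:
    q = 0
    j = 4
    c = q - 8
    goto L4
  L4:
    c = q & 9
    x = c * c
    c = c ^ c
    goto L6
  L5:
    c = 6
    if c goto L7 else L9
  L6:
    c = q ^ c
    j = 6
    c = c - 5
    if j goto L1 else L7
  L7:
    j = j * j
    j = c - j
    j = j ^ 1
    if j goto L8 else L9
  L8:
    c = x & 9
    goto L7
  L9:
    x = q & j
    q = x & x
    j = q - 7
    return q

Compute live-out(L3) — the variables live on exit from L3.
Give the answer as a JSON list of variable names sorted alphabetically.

Block summaries:
  L0: {c,j,q} / ∅
  L1: {c,j} / {j}
  L2: {j,x} / ∅
  L3: {c,j,q} / ∅
  L4: {c,x} / {q}
  L5: {c} / ∅
  L6: {c,j} / {c,q}
  L7: {j} / {c,j}
  L8: {c} / {x}
  L9: {j,q,x} / {j,q}

Backward fixpoint:
  L0 li=∅ lo={j,q}
  L1 li={j,q} lo={c,q}
  L2 li={c,q} lo={c,j,q,x}
  L3 li=∅ lo={q}
  L4 li={q} lo={c,q,x}
  L5 li={j,q,x} lo={c,j,q,x}
  L6 li={c,q,x} lo={c,j,q,x}
  L7 li={c,j,q,x} lo={j,q,x}
  L8 li={j,q,x} lo={c,j,q,x}
  L9 li={j,q} lo=∅

live-out(L3) = ["q"]

Answer: ["q"]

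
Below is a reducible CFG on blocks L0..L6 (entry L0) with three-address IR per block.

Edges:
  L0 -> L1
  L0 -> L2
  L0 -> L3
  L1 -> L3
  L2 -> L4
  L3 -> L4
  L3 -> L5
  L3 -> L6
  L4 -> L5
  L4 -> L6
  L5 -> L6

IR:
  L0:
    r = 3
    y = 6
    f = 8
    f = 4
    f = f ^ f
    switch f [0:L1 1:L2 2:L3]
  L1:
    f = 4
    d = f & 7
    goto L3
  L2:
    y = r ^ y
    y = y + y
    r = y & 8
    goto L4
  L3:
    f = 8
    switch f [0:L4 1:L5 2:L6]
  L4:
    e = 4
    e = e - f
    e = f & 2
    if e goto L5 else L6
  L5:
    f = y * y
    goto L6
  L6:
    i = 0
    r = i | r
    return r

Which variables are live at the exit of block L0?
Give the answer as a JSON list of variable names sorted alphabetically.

def/use:
  L0: def={f,r,y} ue=∅
  L1: def={d,f} ue=∅
  L2: def={r,y} ue={r,y}
  L3: def={f} ue=∅
  L4: def={e} ue={f}
  L5: def={f} ue={y}
  L6: def={i,r} ue={r}

Live sets:
  L0 li=∅ lo={f,r,y}
  L1 li={r,y} lo={r,y}
  L2 li={f,r,y} lo={f,r,y}
  L3 li={r,y} lo={f,r,y}
  L4 li={f,r,y} lo={r,y}
  L5 li={r,y} lo={r}
  L6 li={r} lo=∅

live-out(L0) = ["f", "r", "y"]

Answer: ["f", "r", "y"]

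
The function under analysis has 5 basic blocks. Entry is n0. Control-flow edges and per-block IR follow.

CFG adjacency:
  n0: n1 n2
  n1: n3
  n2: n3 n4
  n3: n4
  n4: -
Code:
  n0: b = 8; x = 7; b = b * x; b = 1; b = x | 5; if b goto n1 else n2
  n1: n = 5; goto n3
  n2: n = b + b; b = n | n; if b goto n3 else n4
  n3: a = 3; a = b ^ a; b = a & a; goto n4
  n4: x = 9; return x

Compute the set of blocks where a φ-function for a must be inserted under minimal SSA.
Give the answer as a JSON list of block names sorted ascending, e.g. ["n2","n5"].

idom tree: n1←n0 n2←n0 n3←n0 n4←n0
Dom∩ at merges:
  n3: preds {n1,n2}: {n0,n1} ∩ {n0,n2} = {n0}; idom=n0
  n4: preds {n2,n3}: {n0,n2} ∩ {n0,n3} = {n0}; idom=n0

DF walk-up:
  n3←n1: walk n1 to n0
  n3←n2: walk n2 to n0
  n4←n2: walk n2 to n0
  n4←n3: walk n3 to n0
  n0 → ∅
  n1 → {n3}
  n2 → {n3,n4}
  n3 → {n4}
  n4 → ∅

φ for a: defs {n3}
  DF⁺ = {n4}

Answer: ["n4"]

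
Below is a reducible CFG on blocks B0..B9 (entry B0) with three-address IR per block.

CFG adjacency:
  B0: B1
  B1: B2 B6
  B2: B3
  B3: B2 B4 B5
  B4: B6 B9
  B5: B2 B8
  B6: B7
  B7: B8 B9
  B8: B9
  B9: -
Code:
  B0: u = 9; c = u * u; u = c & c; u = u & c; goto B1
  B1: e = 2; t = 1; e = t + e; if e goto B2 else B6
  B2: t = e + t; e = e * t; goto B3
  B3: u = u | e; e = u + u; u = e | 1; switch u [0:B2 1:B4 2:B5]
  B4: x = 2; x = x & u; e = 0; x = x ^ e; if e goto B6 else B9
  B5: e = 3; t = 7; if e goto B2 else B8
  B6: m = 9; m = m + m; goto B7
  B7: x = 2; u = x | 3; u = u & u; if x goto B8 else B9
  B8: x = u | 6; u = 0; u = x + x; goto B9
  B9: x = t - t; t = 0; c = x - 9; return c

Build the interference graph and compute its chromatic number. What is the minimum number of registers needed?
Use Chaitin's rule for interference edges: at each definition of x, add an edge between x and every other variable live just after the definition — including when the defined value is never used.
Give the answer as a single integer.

Block summaries:
  B0: {c,u} / ∅
  B1: {e,t} / ∅
  B2: {e,t} / {e,t}
  B3: {e,u} / {e,u}
  B4: {e,x} / {u}
  B5: {e,t} / ∅
  B6: {m} / ∅
  B7: {u,x} / ∅
  B8: {u,x} / {u}
  B9: {c,t,x} / {t}

Live sets:
  B0: in=∅ out={u}
  B1: in={u} out={e,t,u}
  B2: in={e,t,u} out={e,t,u}
  B3: in={e,t,u} out={e,t,u}
  B4: in={t,u} out={t}
  B5: in={u} out={e,t,u}
  B6: in={t} out={t}
  B7: in={t} out={t,u}
  B8: in={t,u} out={t}
  B9: in={t} out=∅

Conflict graph:
  c: {u}
  e: {t,u,x}
  m: {t}
  t: {e,m,u,x}
  u: {c,e,t,x}
  x: {e,t,u}

Chromatic number:
  lower bound: {e,t,u,x} mutually conflict ⇒ χ ≥ 4
  assign c→c0 e→c2 m→c1 t→c0 u→c1 x→c3 — no edge inside a register ⇒ χ ≤ 4
  χ = 4

Answer: 4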